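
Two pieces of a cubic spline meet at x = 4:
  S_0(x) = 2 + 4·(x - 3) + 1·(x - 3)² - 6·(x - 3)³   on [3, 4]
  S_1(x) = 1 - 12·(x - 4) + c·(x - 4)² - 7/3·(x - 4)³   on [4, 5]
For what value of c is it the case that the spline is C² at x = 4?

-17

S_0''(x) = 2 - 36·(x - 3), so S_0''(4) = -34. On the right, S_1''(4) = 2c, so c = -17.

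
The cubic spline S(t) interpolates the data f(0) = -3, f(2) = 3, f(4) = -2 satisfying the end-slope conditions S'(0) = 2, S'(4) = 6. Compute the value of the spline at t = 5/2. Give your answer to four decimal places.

With M_i denoting the second derivative at x_i, h_i = 2, 2, and Δ_i = (y_(i+1) − y_i)/h_i = 3, -5/2:
  2·M_0 + 8·M_1 + 2·M_2 = 6(Δ_1 - Δ_0) = -33
Clamped end conditions give two more equations: 2h_0·M_0 + h_0·M_1 = 6(Δ_0 - S'(0)) = 6 and h_1·M_1 + 2h_1·M_2 = 6(S'(4) - Δ_1) = 51.
Solving the tridiagonal system: M_0 = 53/8, M_1 = -41/4, M_2 = 143/8.
On [2, 4], S(t) = 3 - 13/8·(t - 2) - 41/8·(t - 2)² + 75/32·(t - 2)³.
With (t - 2) = 1/2: S(5/2) = 307/256.

1.1992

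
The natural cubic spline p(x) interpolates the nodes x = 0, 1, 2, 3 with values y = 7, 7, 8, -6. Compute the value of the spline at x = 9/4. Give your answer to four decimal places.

Let M_i = p''(x_i). Step sizes h_i = 1, 1, 1; slopes of the chords Δ_i = (y_(i+1) - y_i)/h_i = 0, 1, -14.
  1·M_0 + 4·M_1 + 1·M_2 = 6(Δ_1 - Δ_0) = 6
  1·M_1 + 4·M_2 + 1·M_3 = 6(Δ_2 - Δ_1) = -90
Natural end conditions: M_0 = M_3 = 0.
Solving: M_0 = 0, M_1 = 38/5, M_2 = -122/5, M_3 = 0.
On [2, 3], p(x) = 8 - 88/15·(x - 2) - 61/5·(x - 2)² + 61/15·(x - 2)³.
With (x - 2) = 1/4: p(9/4) = 1867/320.

5.8344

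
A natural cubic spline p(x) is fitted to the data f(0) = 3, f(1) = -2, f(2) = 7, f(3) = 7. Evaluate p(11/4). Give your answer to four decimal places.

Write M_i for p''(x_i). With h_i = 1, 1, 1 and divided differences Δ_i = -5, 9, 0, the continuity of p' gives the tridiagonal system
  1·M_0 + 4·M_1 + 1·M_2 = 6(Δ_1 - Δ_0) = 84
  1·M_1 + 4·M_2 + 1·M_3 = 6(Δ_2 - Δ_1) = -54
Natural end conditions: M_0 = M_3 = 0.
Hence M_0 = 0, M_1 = 26, M_2 = -20, M_3 = 0.
On [2, 3], p(x) = 7 + 20/3·(x - 2) - 10·(x - 2)² + 10/3·(x - 2)³.
With (x - 2) = 3/4: p(11/4) = 249/32.

7.7813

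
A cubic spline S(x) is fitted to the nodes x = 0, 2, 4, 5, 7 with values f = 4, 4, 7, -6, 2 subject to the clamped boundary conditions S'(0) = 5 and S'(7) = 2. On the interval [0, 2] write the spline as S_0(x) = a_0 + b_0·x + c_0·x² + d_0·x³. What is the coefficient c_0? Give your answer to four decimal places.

-6.1844

Let m_i = S''(x_i). Step sizes h_i = 2, 2, 1, 2; slopes of the chords Δ_i = (y_(i+1) - y_i)/h_i = 0, 3/2, -13, 4.
  2·m_0 + 8·m_1 + 2·m_2 = 6(Δ_1 - Δ_0) = 9
  2·m_1 + 6·m_2 + 1·m_3 = 6(Δ_2 - Δ_1) = -87
  1·m_2 + 6·m_3 + 2·m_4 = 6(Δ_3 - Δ_2) = 102
Clamped end conditions give two more equations: 2h_0·m_0 + h_0·m_1 = 6(Δ_0 - S'(0)) = -30 and h_3·m_3 + 2h_3·m_4 = 6(S'(7) - Δ_3) = -12.
Forward elimination and back-substitution give m_0 = -1509/122, m_1 = 594/61, m_2 = -1347/61, m_3 = 1587/61, m_4 = -1953/122.
On [0, 2], with S_0(x) = a_0 + b_0·x + c_0·x² + d_0·x³: c_0 = m_0/2 = -1509/244, d_0 = (m_1 - m_0)/(6h_0) = 899/488, b_0 = Δ_0 - h_0(2m_0 + m_1)/6 = 5.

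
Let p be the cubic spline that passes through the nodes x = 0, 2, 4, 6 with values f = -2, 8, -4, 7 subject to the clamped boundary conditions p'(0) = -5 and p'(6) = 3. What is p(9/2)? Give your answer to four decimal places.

-2.9375

Let m_i = p''(x_i). Step sizes h_i = 2, 2, 2; slopes of the chords Δ_i = (y_(i+1) - y_i)/h_i = 5, -6, 11/2.
  2·m_0 + 8·m_1 + 2·m_2 = 6(Δ_1 - Δ_0) = -66
  2·m_1 + 8·m_2 + 2·m_3 = 6(Δ_2 - Δ_1) = 69
Clamped end conditions give two more equations: 2h_0·m_0 + h_0·m_1 = 6(Δ_0 - p'(0)) = 60 and h_2·m_2 + 2h_2·m_3 = 6(p'(6) - Δ_2) = -15.
Solving the tridiagonal system: m_0 = 145/6, m_1 = -55/3, m_2 = 97/6, m_3 = -71/6.
On [4, 6], p(x) = -4 - 4/3·(x - 4) + 97/12·(x - 4)² - 7/3·(x - 4)³.
With (x - 4) = 1/2: p(9/2) = -47/16.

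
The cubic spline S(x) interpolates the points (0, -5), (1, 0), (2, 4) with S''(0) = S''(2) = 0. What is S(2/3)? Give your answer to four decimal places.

Write m_i for S''(x_i). With h_i = 1, 1 and divided differences Δ_i = 5, 4, the continuity of S' gives the tridiagonal system
  1·m_0 + 4·m_1 + 1·m_2 = 6(Δ_1 - Δ_0) = -6
Natural end conditions: m_0 = m_2 = 0.
Solving the tridiagonal system: m_0 = 0, m_1 = -3/2, m_2 = 0.
On [0, 1], S(x) = -5 + 21/4·x + 0·x² - 1/4·x³.
With x = 2/3: S(2/3) = -85/54.

-1.5741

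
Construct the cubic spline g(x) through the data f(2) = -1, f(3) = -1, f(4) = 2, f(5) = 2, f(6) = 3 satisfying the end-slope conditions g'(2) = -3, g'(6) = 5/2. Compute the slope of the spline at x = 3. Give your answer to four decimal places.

Write M_i for g''(x_i). With h_i = 1, 1, 1, 1 and divided differences Δ_i = 0, 3, 0, 1, the continuity of g' gives the tridiagonal system
  1·M_0 + 4·M_1 + 1·M_2 = 6(Δ_1 - Δ_0) = 18
  1·M_1 + 4·M_2 + 1·M_3 = 6(Δ_2 - Δ_1) = -18
  1·M_2 + 4·M_3 + 1·M_4 = 6(Δ_3 - Δ_2) = 6
Clamped end conditions give two more equations: 2h_0·M_0 + h_0·M_1 = 6(Δ_0 - g'(2)) = 18 and h_3·M_3 + 2h_3·M_4 = 6(g'(6) - Δ_3) = 9.
Solving the tridiagonal system: M_0 = 383/56, M_1 = 121/28, M_2 = -49/8, M_3 = 61/28, M_4 = 191/56.
On [3, 4], g'(x) = b_1 + 2c_1·(x - 3) + 3d_1·(x - 3)² with b_1 = Δ_1 - h_1(2M_1 + M_2)/6 = 289/112, c_1 = M_1/2 = 121/56, d_1 = (M_2 - M_1)/(6h_1) = -195/112. So g'(3) = 289/112.

2.5804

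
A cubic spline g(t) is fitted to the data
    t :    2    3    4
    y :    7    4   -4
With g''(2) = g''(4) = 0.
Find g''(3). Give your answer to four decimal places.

Let M_i = g''(x_i). Step sizes h_i = 1, 1; slopes of the chords Δ_i = (y_(i+1) - y_i)/h_i = -3, -8.
  1·M_0 + 4·M_1 + 1·M_2 = 6(Δ_1 - Δ_0) = -30
Natural end conditions: M_0 = M_2 = 0.
Solving: M_0 = 0, M_1 = -15/2, M_2 = 0.

-7.5000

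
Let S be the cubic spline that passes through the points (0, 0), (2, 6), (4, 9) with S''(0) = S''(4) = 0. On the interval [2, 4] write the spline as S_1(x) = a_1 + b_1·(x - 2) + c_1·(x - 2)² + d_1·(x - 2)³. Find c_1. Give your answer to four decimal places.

-0.5625

Let σ_i = S''(x_i). Step sizes h_i = 2, 2; slopes of the chords Δ_i = (y_(i+1) - y_i)/h_i = 3, 3/2.
  2·σ_0 + 8·σ_1 + 2·σ_2 = 6(Δ_1 - Δ_0) = -9
Natural end conditions: σ_0 = σ_2 = 0.
Hence σ_0 = 0, σ_1 = -9/8, σ_2 = 0.
On [2, 4], with S_1(x) = a_1 + b_1·(x - 2) + c_1·(x - 2)² + d_1·(x - 2)³: c_1 = σ_1/2 = -9/16, d_1 = (σ_2 - σ_1)/(6h_1) = 3/32, b_1 = Δ_1 - h_1(2σ_1 + σ_2)/6 = 9/4.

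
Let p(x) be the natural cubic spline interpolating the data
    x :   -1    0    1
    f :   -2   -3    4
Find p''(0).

Write M_i for p''(x_i). With h_i = 1, 1 and divided differences Δ_i = -1, 7, the continuity of p' gives the tridiagonal system
  1·M_0 + 4·M_1 + 1·M_2 = 6(Δ_1 - Δ_0) = 48
Natural end conditions: M_0 = M_2 = 0.
Hence M_0 = 0, M_1 = 12, M_2 = 0.

12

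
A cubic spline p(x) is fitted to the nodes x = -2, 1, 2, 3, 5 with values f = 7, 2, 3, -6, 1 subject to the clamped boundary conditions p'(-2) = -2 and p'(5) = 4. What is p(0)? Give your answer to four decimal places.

1.6662

Write M_i for p''(x_i). With h_i = 3, 1, 1, 2 and divided differences Δ_i = -5/3, 1, -9, 7/2, the continuity of p' gives the tridiagonal system
  3·M_0 + 8·M_1 + 1·M_2 = 6(Δ_1 - Δ_0) = 16
  1·M_1 + 4·M_2 + 1·M_3 = 6(Δ_2 - Δ_1) = -60
  1·M_2 + 6·M_3 + 2·M_4 = 6(Δ_3 - Δ_2) = 75
Clamped end conditions give two more equations: 2h_0·M_0 + h_0·M_1 = 6(Δ_0 - p'(-2)) = 2 and h_3·M_3 + 2h_3·M_4 = 6(p'(5) - Δ_3) = 3.
Forward elimination and back-substitution give M_0 = -1159/474, M_1 = 439/79, M_2 = -3337/158, M_3 = 1495/79, M_4 = -2753/316.
On [-2, 1], p(x) = 7 - 2·(x + 2) - 1159/948·(x + 2)² + 3793/8532·(x + 2)³.
With (x + 2) = 2: p(0) = 3554/2133.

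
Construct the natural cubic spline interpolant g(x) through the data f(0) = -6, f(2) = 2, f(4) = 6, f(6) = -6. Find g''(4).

Let σ_i = g''(x_i). Step sizes h_i = 2, 2, 2; slopes of the chords Δ_i = (y_(i+1) - y_i)/h_i = 4, 2, -6.
  2·σ_0 + 8·σ_1 + 2·σ_2 = 6(Δ_1 - Δ_0) = -12
  2·σ_1 + 8·σ_2 + 2·σ_3 = 6(Δ_2 - Δ_1) = -48
Natural end conditions: σ_0 = σ_3 = 0.
Solving: σ_0 = 0, σ_1 = 0, σ_2 = -6, σ_3 = 0.

-6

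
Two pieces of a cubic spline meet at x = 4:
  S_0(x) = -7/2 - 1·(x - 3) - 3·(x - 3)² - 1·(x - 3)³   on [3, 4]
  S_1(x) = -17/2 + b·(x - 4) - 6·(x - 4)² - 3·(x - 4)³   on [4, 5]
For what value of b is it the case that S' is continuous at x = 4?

-10

S_0'(x) = -1 - 6·(x - 3) - 3·(x - 3)², so S_0'(4) = -10. On the right, S_1'(4) = b, so b = -10.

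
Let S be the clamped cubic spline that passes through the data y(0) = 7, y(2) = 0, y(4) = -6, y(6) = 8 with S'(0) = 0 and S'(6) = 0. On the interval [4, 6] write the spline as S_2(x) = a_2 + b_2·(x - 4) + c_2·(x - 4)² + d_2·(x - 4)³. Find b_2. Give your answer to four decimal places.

4.5000

With M_i denoting the second derivative at x_i, h_i = 2, 2, 2, and Δ_i = (y_(i+1) − y_i)/h_i = -7/2, -3, 7:
  2·M_0 + 8·M_1 + 2·M_2 = 6(Δ_1 - Δ_0) = 3
  2·M_1 + 8·M_2 + 2·M_3 = 6(Δ_2 - Δ_1) = 60
Clamped end conditions give two more equations: 2h_0·M_0 + h_0·M_1 = 6(Δ_0 - S'(0)) = -21 and h_2·M_2 + 2h_2·M_3 = 6(S'(6) - Δ_2) = -42.
Solving: M_0 = -9/2, M_1 = -3/2, M_2 = 12, M_3 = -33/2.
On [4, 6], with S_2(x) = a_2 + b_2·(x - 4) + c_2·(x - 4)² + d_2·(x - 4)³: c_2 = M_2/2 = 6, d_2 = (M_3 - M_2)/(6h_2) = -19/8, b_2 = Δ_2 - h_2(2M_2 + M_3)/6 = 9/2.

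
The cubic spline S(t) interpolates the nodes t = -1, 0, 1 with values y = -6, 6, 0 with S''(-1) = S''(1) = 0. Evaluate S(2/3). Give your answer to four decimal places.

Write m_i for S''(x_i). With h_i = 1, 1 and divided differences Δ_i = 12, -6, the continuity of S' gives the tridiagonal system
  1·m_0 + 4·m_1 + 1·m_2 = 6(Δ_1 - Δ_0) = -108
Natural end conditions: m_0 = m_2 = 0.
Hence m_0 = 0, m_1 = -27, m_2 = 0.
On [0, 1], S(t) = 6 + 3·t - 27/2·t² + 9/2·t³.
With t = 2/3: S(2/3) = 10/3.

3.3333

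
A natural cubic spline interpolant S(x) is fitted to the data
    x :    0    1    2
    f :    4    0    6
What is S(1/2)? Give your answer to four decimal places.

With M_i denoting the second derivative at x_i, h_i = 1, 1, and Δ_i = (y_(i+1) − y_i)/h_i = -4, 6:
  1·M_0 + 4·M_1 + 1·M_2 = 6(Δ_1 - Δ_0) = 60
Natural end conditions: M_0 = M_2 = 0.
Hence M_0 = 0, M_1 = 15, M_2 = 0.
On [0, 1], S(x) = 4 - 13/2·x + 0·x² + 5/2·x³.
With x = 1/2: S(1/2) = 17/16.

1.0625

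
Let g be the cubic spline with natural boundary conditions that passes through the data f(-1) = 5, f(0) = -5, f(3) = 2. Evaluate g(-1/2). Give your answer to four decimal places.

-0.5781

With M_i denoting the second derivative at x_i, h_i = 1, 3, and Δ_i = (y_(i+1) − y_i)/h_i = -10, 7/3:
  1·M_0 + 8·M_1 + 3·M_2 = 6(Δ_1 - Δ_0) = 74
Natural end conditions: M_0 = M_2 = 0.
Hence M_0 = 0, M_1 = 37/4, M_2 = 0.
On [-1, 0], g(x) = 5 - 277/24·(x + 1) + 0·(x + 1)² + 37/24·(x + 1)³.
With (x + 1) = 1/2: g(-1/2) = -37/64.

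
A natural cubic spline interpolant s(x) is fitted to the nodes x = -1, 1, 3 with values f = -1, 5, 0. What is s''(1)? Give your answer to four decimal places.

Let σ_i = s''(x_i). Step sizes h_i = 2, 2; slopes of the chords Δ_i = (y_(i+1) - y_i)/h_i = 3, -5/2.
  2·σ_0 + 8·σ_1 + 2·σ_2 = 6(Δ_1 - Δ_0) = -33
Natural end conditions: σ_0 = σ_2 = 0.
Solving: σ_0 = 0, σ_1 = -33/8, σ_2 = 0.

-4.1250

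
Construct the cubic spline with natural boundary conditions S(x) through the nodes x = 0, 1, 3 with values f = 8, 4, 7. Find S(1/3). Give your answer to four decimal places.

6.3951

Put σ_i = S'' at the i-th knot. Here h = (1, 2) and Δ = (-4, 3/2), so the interior equations h_(i-1)·σ_(i-1) + 2(h_(i-1)+h_i)·σ_i + h_i·σ_(i+1) = 6(Δ_i − Δ_(i-1)) read
  1·σ_0 + 6·σ_1 + 2·σ_2 = 6(Δ_1 - Δ_0) = 33
Natural end conditions: σ_0 = σ_2 = 0.
Hence σ_0 = 0, σ_1 = 11/2, σ_2 = 0.
On [0, 1], S(x) = 8 - 59/12·x + 0·x² + 11/12·x³.
With x = 1/3: S(1/3) = 518/81.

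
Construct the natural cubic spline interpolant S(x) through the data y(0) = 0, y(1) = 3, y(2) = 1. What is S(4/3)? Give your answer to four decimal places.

With σ_i denoting the second derivative at x_i, h_i = 1, 1, and Δ_i = (y_(i+1) − y_i)/h_i = 3, -2:
  1·σ_0 + 4·σ_1 + 1·σ_2 = 6(Δ_1 - Δ_0) = -30
Natural end conditions: σ_0 = σ_2 = 0.
Solving the tridiagonal system: σ_0 = 0, σ_1 = -15/2, σ_2 = 0.
On [1, 2], S(x) = 3 + 1/2·(x - 1) - 15/4·(x - 1)² + 5/4·(x - 1)³.
With (x - 1) = 1/3: S(4/3) = 151/54.

2.7963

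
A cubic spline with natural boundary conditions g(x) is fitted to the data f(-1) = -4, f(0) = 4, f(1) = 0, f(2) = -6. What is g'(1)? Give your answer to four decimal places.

-6.5333

With M_i denoting the second derivative at x_i, h_i = 1, 1, 1, and Δ_i = (y_(i+1) − y_i)/h_i = 8, -4, -6:
  1·M_0 + 4·M_1 + 1·M_2 = 6(Δ_1 - Δ_0) = -72
  1·M_1 + 4·M_2 + 1·M_3 = 6(Δ_2 - Δ_1) = -12
Natural end conditions: M_0 = M_3 = 0.
Solving the tridiagonal system: M_0 = 0, M_1 = -92/5, M_2 = 8/5, M_3 = 0.
On [1, 2], g'(x) = b_2 + 2c_2·(x - 1) + 3d_2·(x - 1)² with b_2 = Δ_2 - h_2(2M_2 + M_3)/6 = -98/15, c_2 = M_2/2 = 4/5, d_2 = (M_3 - M_2)/(6h_2) = -4/15. So g'(1) = -98/15.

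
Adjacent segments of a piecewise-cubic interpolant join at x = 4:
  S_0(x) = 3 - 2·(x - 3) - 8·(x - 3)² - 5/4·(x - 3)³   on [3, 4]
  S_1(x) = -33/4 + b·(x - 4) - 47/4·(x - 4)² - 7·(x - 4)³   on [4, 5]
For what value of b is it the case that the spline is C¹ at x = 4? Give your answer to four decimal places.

S_0'(x) = -2 - 16·(x - 3) - 15/4·(x - 3)², so S_0'(4) = -87/4. On the right, S_1'(4) = b, so b = -87/4.

-21.7500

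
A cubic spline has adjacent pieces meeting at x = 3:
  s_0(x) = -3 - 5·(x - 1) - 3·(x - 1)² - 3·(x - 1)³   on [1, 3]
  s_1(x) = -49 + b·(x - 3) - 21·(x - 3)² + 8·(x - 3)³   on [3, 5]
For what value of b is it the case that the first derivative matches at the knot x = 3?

-53

s_0'(x) = -5 - 6·(x - 1) - 9·(x - 1)², so s_0'(3) = -53. On the right, s_1'(3) = b, so b = -53.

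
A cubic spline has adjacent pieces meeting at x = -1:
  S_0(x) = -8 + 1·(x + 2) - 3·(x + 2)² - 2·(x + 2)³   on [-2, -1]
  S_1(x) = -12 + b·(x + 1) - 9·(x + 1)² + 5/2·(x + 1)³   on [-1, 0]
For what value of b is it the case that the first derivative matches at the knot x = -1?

-11

S_0'(x) = 1 - 6·(x + 2) - 6·(x + 2)², so S_0'(-1) = -11. On the right, S_1'(-1) = b, so b = -11.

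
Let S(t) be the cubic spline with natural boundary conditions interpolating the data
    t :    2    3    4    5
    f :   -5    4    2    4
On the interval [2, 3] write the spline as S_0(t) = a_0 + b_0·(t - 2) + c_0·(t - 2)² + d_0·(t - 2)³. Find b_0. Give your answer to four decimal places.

Write M_i for S''(x_i). With h_i = 1, 1, 1 and divided differences Δ_i = 9, -2, 2, the continuity of S' gives the tridiagonal system
  1·M_0 + 4·M_1 + 1·M_2 = 6(Δ_1 - Δ_0) = -66
  1·M_1 + 4·M_2 + 1·M_3 = 6(Δ_2 - Δ_1) = 24
Natural end conditions: M_0 = M_3 = 0.
Forward elimination and back-substitution give M_0 = 0, M_1 = -96/5, M_2 = 54/5, M_3 = 0.
On [2, 3], with S_0(t) = a_0 + b_0·(t - 2) + c_0·(t - 2)² + d_0·(t - 2)³: c_0 = M_0/2 = 0, d_0 = (M_1 - M_0)/(6h_0) = -16/5, b_0 = Δ_0 - h_0(2M_0 + M_1)/6 = 61/5.

12.2000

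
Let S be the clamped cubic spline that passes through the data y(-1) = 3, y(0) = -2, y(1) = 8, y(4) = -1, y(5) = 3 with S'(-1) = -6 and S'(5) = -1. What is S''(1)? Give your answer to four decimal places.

Put M_i = S'' at the i-th knot. Here h = (1, 1, 3, 1) and Δ = (-5, 10, -3, 4), so the interior equations h_(i-1)·M_(i-1) + 2(h_(i-1)+h_i)·M_i + h_i·M_(i+1) = 6(Δ_i − Δ_(i-1)) read
  1·M_0 + 4·M_1 + 1·M_2 = 6(Δ_1 - Δ_0) = 90
  1·M_1 + 8·M_2 + 3·M_3 = 6(Δ_2 - Δ_1) = -78
  3·M_2 + 8·M_3 + 1·M_4 = 6(Δ_3 - Δ_2) = 42
Clamped end conditions give two more equations: 2h_0·M_0 + h_0·M_1 = 6(Δ_0 - S'(-1)) = 6 and h_3·M_3 + 2h_3·M_4 = 6(S'(5) - Δ_3) = -30.
Hence M_0 = -463/38, M_1 = 577/19, M_2 = -733/38, M_3 = 291/19, M_4 = -861/38.

-19.2895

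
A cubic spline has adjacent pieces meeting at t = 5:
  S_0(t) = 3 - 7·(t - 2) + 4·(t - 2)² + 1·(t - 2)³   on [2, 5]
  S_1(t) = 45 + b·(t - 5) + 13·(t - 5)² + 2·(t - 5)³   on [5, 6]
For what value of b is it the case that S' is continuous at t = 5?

44

S_0'(t) = -7 + 8·(t - 2) + 3·(t - 2)², so S_0'(5) = 44. On the right, S_1'(5) = b, so b = 44.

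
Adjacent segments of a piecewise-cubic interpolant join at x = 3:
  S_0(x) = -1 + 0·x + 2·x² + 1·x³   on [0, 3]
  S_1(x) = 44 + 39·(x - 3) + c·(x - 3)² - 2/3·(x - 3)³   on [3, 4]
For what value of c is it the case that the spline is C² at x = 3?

S_0''(x) = 4 + 6·x, so S_0''(3) = 22. On the right, S_1''(3) = 2c, so c = 11.

11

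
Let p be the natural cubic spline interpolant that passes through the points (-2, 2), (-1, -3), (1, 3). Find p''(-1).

8

Put m_i = p'' at the i-th knot. Here h = (1, 2) and Δ = (-5, 3), so the interior equations h_(i-1)·m_(i-1) + 2(h_(i-1)+h_i)·m_i + h_i·m_(i+1) = 6(Δ_i − Δ_(i-1)) read
  1·m_0 + 6·m_1 + 2·m_2 = 6(Δ_1 - Δ_0) = 48
Natural end conditions: m_0 = m_2 = 0.
Solving: m_0 = 0, m_1 = 8, m_2 = 0.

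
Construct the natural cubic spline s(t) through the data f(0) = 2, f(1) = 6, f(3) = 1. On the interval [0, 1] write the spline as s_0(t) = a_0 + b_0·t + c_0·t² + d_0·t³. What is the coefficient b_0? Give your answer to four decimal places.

5.0833

Write M_i for s''(x_i). With h_i = 1, 2 and divided differences Δ_i = 4, -5/2, the continuity of s' gives the tridiagonal system
  1·M_0 + 6·M_1 + 2·M_2 = 6(Δ_1 - Δ_0) = -39
Natural end conditions: M_0 = M_2 = 0.
Forward elimination and back-substitution give M_0 = 0, M_1 = -13/2, M_2 = 0.
On [0, 1], with s_0(t) = a_0 + b_0·t + c_0·t² + d_0·t³: c_0 = M_0/2 = 0, d_0 = (M_1 - M_0)/(6h_0) = -13/12, b_0 = Δ_0 - h_0(2M_0 + M_1)/6 = 61/12.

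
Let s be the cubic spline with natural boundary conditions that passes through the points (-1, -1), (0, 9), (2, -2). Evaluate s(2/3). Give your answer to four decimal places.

Put M_i = s'' at the i-th knot. Here h = (1, 2) and Δ = (10, -11/2), so the interior equations h_(i-1)·M_(i-1) + 2(h_(i-1)+h_i)·M_i + h_i·M_(i+1) = 6(Δ_i − Δ_(i-1)) read
  1·M_0 + 6·M_1 + 2·M_2 = 6(Δ_1 - Δ_0) = -93
Natural end conditions: M_0 = M_2 = 0.
Solving the tridiagonal system: M_0 = 0, M_1 = -31/2, M_2 = 0.
On [0, 2], s(x) = 9 + 29/6·x - 31/4·x² + 31/24·x³.
With x = 2/3: s(2/3) = 742/81.

9.1605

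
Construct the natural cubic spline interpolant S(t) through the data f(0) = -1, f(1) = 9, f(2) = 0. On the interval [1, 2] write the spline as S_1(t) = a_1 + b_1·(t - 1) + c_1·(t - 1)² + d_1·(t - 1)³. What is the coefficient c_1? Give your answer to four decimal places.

-14.2500

With m_i denoting the second derivative at x_i, h_i = 1, 1, and Δ_i = (y_(i+1) − y_i)/h_i = 10, -9:
  1·m_0 + 4·m_1 + 1·m_2 = 6(Δ_1 - Δ_0) = -114
Natural end conditions: m_0 = m_2 = 0.
Forward elimination and back-substitution give m_0 = 0, m_1 = -57/2, m_2 = 0.
On [1, 2], with S_1(t) = a_1 + b_1·(t - 1) + c_1·(t - 1)² + d_1·(t - 1)³: c_1 = m_1/2 = -57/4, d_1 = (m_2 - m_1)/(6h_1) = 19/4, b_1 = Δ_1 - h_1(2m_1 + m_2)/6 = 1/2.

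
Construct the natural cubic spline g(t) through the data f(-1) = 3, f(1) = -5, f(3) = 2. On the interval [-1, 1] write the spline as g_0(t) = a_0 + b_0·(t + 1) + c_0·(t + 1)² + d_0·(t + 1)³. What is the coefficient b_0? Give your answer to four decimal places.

-5.8750

Let σ_i = g''(x_i). Step sizes h_i = 2, 2; slopes of the chords Δ_i = (y_(i+1) - y_i)/h_i = -4, 7/2.
  2·σ_0 + 8·σ_1 + 2·σ_2 = 6(Δ_1 - Δ_0) = 45
Natural end conditions: σ_0 = σ_2 = 0.
Forward elimination and back-substitution give σ_0 = 0, σ_1 = 45/8, σ_2 = 0.
On [-1, 1], with g_0(t) = a_0 + b_0·(t + 1) + c_0·(t + 1)² + d_0·(t + 1)³: c_0 = σ_0/2 = 0, d_0 = (σ_1 - σ_0)/(6h_0) = 15/32, b_0 = Δ_0 - h_0(2σ_0 + σ_1)/6 = -47/8.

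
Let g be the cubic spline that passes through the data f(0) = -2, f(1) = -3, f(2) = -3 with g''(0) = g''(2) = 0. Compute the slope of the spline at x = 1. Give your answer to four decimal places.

Write M_i for g''(x_i). With h_i = 1, 1 and divided differences Δ_i = -1, 0, the continuity of g' gives the tridiagonal system
  1·M_0 + 4·M_1 + 1·M_2 = 6(Δ_1 - Δ_0) = 6
Natural end conditions: M_0 = M_2 = 0.
Hence M_0 = 0, M_1 = 3/2, M_2 = 0.
On [1, 2], g'(x) = b_1 + 2c_1·(x - 1) + 3d_1·(x - 1)² with b_1 = Δ_1 - h_1(2M_1 + M_2)/6 = -1/2, c_1 = M_1/2 = 3/4, d_1 = (M_2 - M_1)/(6h_1) = -1/4. So g'(1) = -1/2.

-0.5000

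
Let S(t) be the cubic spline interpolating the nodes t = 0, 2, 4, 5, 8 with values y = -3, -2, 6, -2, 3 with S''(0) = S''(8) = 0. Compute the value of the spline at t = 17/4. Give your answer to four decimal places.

With m_i denoting the second derivative at x_i, h_i = 2, 2, 1, 3, and Δ_i = (y_(i+1) − y_i)/h_i = 1/2, 4, -8, 5/3:
  2·m_0 + 8·m_1 + 2·m_2 = 6(Δ_1 - Δ_0) = 21
  2·m_1 + 6·m_2 + 1·m_3 = 6(Δ_2 - Δ_1) = -72
  1·m_2 + 8·m_3 + 3·m_4 = 6(Δ_3 - Δ_2) = 58
Natural end conditions: m_0 = m_4 = 0.
Solving the tridiagonal system: m_0 = 0, m_1 = 2255/344, m_2 = -676/43, m_3 = 1585/172, m_4 = 0.
On [4, 5], S(t) = 6 - 4433/1032·(t - 4) - 338/43·(t - 4)² + 4289/1032·(t - 4)³.
With (t - 4) = 1/4: S(17/4) = 99067/22016.

4.4998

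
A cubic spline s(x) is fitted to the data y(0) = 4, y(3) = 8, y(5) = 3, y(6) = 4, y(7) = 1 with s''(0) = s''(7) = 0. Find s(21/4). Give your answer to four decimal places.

Let m_i = s''(x_i). Step sizes h_i = 3, 2, 1, 1; slopes of the chords Δ_i = (y_(i+1) - y_i)/h_i = 4/3, -5/2, 1, -3.
  3·m_0 + 10·m_1 + 2·m_2 = 6(Δ_1 - Δ_0) = -23
  2·m_1 + 6·m_2 + 1·m_3 = 6(Δ_2 - Δ_1) = 21
  1·m_2 + 4·m_3 + 1·m_4 = 6(Δ_3 - Δ_2) = -24
Natural end conditions: m_0 = m_4 = 0.
Solving the tridiagonal system: m_0 = 0, m_1 = -745/214, m_2 = 632/107, m_3 = -800/107, m_4 = 0.
On [5, 6], s(x) = 3 + 89/321·(x - 5) + 316/107·(x - 5)² - 716/321·(x - 5)³.
With (x - 5) = 1/4: s(21/4) = 5511/1712.

3.2190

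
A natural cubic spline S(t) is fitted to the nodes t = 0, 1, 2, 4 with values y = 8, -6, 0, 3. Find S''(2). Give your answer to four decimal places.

Put M_i = S'' at the i-th knot. Here h = (1, 1, 2) and Δ = (-14, 6, 3/2), so the interior equations h_(i-1)·M_(i-1) + 2(h_(i-1)+h_i)·M_i + h_i·M_(i+1) = 6(Δ_i − Δ_(i-1)) read
  1·M_0 + 4·M_1 + 1·M_2 = 6(Δ_1 - Δ_0) = 120
  1·M_1 + 6·M_2 + 2·M_3 = 6(Δ_2 - Δ_1) = -27
Natural end conditions: M_0 = M_3 = 0.
Forward elimination and back-substitution give M_0 = 0, M_1 = 747/23, M_2 = -228/23, M_3 = 0.

-9.9130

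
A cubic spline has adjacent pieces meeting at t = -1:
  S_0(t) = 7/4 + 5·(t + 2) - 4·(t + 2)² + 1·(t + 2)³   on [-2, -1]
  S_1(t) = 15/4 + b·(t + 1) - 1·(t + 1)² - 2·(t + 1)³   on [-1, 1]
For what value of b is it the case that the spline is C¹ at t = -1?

0

S_0'(t) = 5 - 8·(t + 2) + 3·(t + 2)², so S_0'(-1) = 0. On the right, S_1'(-1) = b, so b = 0.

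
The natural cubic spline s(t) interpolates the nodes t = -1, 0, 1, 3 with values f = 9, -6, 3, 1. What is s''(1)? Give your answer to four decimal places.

-16.6957

With M_i denoting the second derivative at x_i, h_i = 1, 1, 2, and Δ_i = (y_(i+1) − y_i)/h_i = -15, 9, -1:
  1·M_0 + 4·M_1 + 1·M_2 = 6(Δ_1 - Δ_0) = 144
  1·M_1 + 6·M_2 + 2·M_3 = 6(Δ_2 - Δ_1) = -60
Natural end conditions: M_0 = M_3 = 0.
Solving the tridiagonal system: M_0 = 0, M_1 = 924/23, M_2 = -384/23, M_3 = 0.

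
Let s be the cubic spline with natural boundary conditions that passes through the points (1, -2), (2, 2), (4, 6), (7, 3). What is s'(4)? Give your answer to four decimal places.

With σ_i denoting the second derivative at x_i, h_i = 1, 2, 3, and Δ_i = (y_(i+1) − y_i)/h_i = 4, 2, -1:
  1·σ_0 + 6·σ_1 + 2·σ_2 = 6(Δ_1 - Δ_0) = -12
  2·σ_1 + 10·σ_2 + 3·σ_3 = 6(Δ_2 - Δ_1) = -18
Natural end conditions: σ_0 = σ_3 = 0.
Solving the tridiagonal system: σ_0 = 0, σ_1 = -3/2, σ_2 = -3/2, σ_3 = 0.
On [4, 7], s'(t) = b_2 + 2c_2·(t - 4) + 3d_2·(t - 4)² with b_2 = Δ_2 - h_2(2σ_2 + σ_3)/6 = 1/2, c_2 = σ_2/2 = -3/4, d_2 = (σ_3 - σ_2)/(6h_2) = 1/12. So s'(4) = 1/2.

0.5000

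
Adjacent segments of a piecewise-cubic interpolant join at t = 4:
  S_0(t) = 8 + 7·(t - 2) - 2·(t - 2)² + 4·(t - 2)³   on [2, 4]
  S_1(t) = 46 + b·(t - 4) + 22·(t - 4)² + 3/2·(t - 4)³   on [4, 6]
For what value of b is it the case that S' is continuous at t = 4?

47

S_0'(t) = 7 - 4·(t - 2) + 12·(t - 2)², so S_0'(4) = 47. On the right, S_1'(4) = b, so b = 47.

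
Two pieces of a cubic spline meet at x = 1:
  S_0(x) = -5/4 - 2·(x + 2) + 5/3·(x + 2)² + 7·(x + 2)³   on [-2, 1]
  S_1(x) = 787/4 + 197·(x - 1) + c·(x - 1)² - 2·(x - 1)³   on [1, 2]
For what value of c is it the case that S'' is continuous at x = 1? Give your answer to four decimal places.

64.6667

S_0''(x) = 10/3 + 42·(x + 2), so S_0''(1) = 388/3. On the right, S_1''(1) = 2c, so c = 194/3.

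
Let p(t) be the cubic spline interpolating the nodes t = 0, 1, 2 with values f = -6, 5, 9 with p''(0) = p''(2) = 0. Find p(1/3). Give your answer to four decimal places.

Put σ_i = p'' at the i-th knot. Here h = (1, 1) and Δ = (11, 4), so the interior equations h_(i-1)·σ_(i-1) + 2(h_(i-1)+h_i)·σ_i + h_i·σ_(i+1) = 6(Δ_i − Δ_(i-1)) read
  1·σ_0 + 4·σ_1 + 1·σ_2 = 6(Δ_1 - Δ_0) = -42
Natural end conditions: σ_0 = σ_2 = 0.
Hence σ_0 = 0, σ_1 = -21/2, σ_2 = 0.
On [0, 1], p(t) = -6 + 51/4·t + 0·t² - 7/4·t³.
With t = 1/3: p(1/3) = -49/27.

-1.8148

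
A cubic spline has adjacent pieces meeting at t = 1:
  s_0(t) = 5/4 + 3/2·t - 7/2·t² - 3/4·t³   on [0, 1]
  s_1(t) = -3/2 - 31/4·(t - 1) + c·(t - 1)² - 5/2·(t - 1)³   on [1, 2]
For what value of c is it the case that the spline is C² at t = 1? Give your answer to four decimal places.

-5.7500

s_0''(t) = -7 - 9/2·t, so s_0''(1) = -23/2. On the right, s_1''(1) = 2c, so c = -23/4.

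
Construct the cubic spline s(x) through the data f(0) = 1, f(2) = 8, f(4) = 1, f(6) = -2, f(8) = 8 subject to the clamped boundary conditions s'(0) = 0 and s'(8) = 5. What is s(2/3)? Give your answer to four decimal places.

2.6415

Put m_i = s'' at the i-th knot. Here h = (2, 2, 2, 2) and Δ = (7/2, -7/2, -3/2, 5), so the interior equations h_(i-1)·m_(i-1) + 2(h_(i-1)+h_i)·m_i + h_i·m_(i+1) = 6(Δ_i − Δ_(i-1)) read
  2·m_0 + 8·m_1 + 2·m_2 = 6(Δ_1 - Δ_0) = -42
  2·m_1 + 8·m_2 + 2·m_3 = 6(Δ_2 - Δ_1) = 12
  2·m_2 + 8·m_3 + 2·m_4 = 6(Δ_3 - Δ_2) = 39
Clamped end conditions give two more equations: 2h_0·m_0 + h_0·m_1 = 6(Δ_0 - s'(0)) = 21 and h_3·m_3 + 2h_3·m_4 = 6(s'(8) - Δ_3) = 0.
Solving the tridiagonal system: m_0 = 1045/112, m_1 = -457/56, m_2 = 37/16, m_3 = 275/56, m_4 = -275/112.
On [0, 2], s(x) = 1 + 0·x + 1045/224·x² - 653/448·x³.
With x = 2/3: s(2/3) = 1997/756.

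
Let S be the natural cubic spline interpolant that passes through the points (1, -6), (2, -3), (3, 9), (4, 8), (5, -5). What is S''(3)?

Write m_i for S''(x_i). With h_i = 1, 1, 1, 1 and divided differences Δ_i = 3, 12, -1, -13, the continuity of S' gives the tridiagonal system
  1·m_0 + 4·m_1 + 1·m_2 = 6(Δ_1 - Δ_0) = 54
  1·m_1 + 4·m_2 + 1·m_3 = 6(Δ_2 - Δ_1) = -78
  1·m_2 + 4·m_3 + 1·m_4 = 6(Δ_3 - Δ_2) = -72
Natural end conditions: m_0 = m_4 = 0.
Forward elimination and back-substitution give m_0 = 0, m_1 = 75/4, m_2 = -21, m_3 = -51/4, m_4 = 0.

-21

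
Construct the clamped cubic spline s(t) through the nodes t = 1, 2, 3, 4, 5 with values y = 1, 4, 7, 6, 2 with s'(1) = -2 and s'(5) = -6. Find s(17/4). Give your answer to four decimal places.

5.3072

Write M_i for s''(x_i). With h_i = 1, 1, 1, 1 and divided differences Δ_i = 3, 3, -1, -4, the continuity of s' gives the tridiagonal system
  1·M_0 + 4·M_1 + 1·M_2 = 6(Δ_1 - Δ_0) = 0
  1·M_1 + 4·M_2 + 1·M_3 = 6(Δ_2 - Δ_1) = -24
  1·M_2 + 4·M_3 + 1·M_4 = 6(Δ_3 - Δ_2) = -18
Clamped end conditions give two more equations: 2h_0·M_0 + h_0·M_1 = 6(Δ_0 - s'(1)) = 30 and h_3·M_3 + 2h_3·M_4 = 6(s'(5) - Δ_3) = -12.
Solving: M_0 = 461/28, M_1 = -41/14, M_2 = -19/4, M_3 = -29/14, M_4 = -139/28.
On [4, 5], s(t) = 6 - 139/56·(t - 4) - 29/28·(t - 4)² - 27/56·(t - 4)³.
With (t - 4) = 1/4: s(17/4) = 19021/3584.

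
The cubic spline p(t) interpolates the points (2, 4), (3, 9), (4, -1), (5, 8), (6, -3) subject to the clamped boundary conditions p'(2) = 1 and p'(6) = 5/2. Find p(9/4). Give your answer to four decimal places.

5.1198

Put M_i = p'' at the i-th knot. Here h = (1, 1, 1, 1) and Δ = (5, -10, 9, -11), so the interior equations h_(i-1)·M_(i-1) + 2(h_(i-1)+h_i)·M_i + h_i·M_(i+1) = 6(Δ_i − Δ_(i-1)) read
  1·M_0 + 4·M_1 + 1·M_2 = 6(Δ_1 - Δ_0) = -90
  1·M_1 + 4·M_2 + 1·M_3 = 6(Δ_2 - Δ_1) = 114
  1·M_2 + 4·M_3 + 1·M_4 = 6(Δ_3 - Δ_2) = -120
Clamped end conditions give two more equations: 2h_0·M_0 + h_0·M_1 = 6(Δ_0 - p'(2)) = 24 and h_3·M_3 + 2h_3·M_4 = 6(p'(6) - Δ_3) = 81.
Solving the tridiagonal system: M_0 = 1929/56, M_1 = -1257/28, M_2 = 441/8, M_3 = -1725/28, M_4 = 3993/56.
On [2, 3], p(t) = 4 + 1·(t - 2) + 1929/112·(t - 2)² - 1481/112·(t - 2)³.
With (t - 2) = 1/4: p(9/4) = 36699/7168.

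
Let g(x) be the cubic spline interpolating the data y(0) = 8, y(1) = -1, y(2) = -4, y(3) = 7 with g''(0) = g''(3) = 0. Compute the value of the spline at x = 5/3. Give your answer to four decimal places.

Write M_i for g''(x_i). With h_i = 1, 1, 1 and divided differences Δ_i = -9, -3, 11, the continuity of g' gives the tridiagonal system
  1·M_0 + 4·M_1 + 1·M_2 = 6(Δ_1 - Δ_0) = 36
  1·M_1 + 4·M_2 + 1·M_3 = 6(Δ_2 - Δ_1) = 84
Natural end conditions: M_0 = M_3 = 0.
Solving the tridiagonal system: M_0 = 0, M_1 = 4, M_2 = 20, M_3 = 0.
On [1, 2], g(x) = -1 - 23/3·(x - 1) + 2·(x - 1)² + 8/3·(x - 1)³.
With (x - 1) = 2/3: g(5/3) = -359/81.

-4.4321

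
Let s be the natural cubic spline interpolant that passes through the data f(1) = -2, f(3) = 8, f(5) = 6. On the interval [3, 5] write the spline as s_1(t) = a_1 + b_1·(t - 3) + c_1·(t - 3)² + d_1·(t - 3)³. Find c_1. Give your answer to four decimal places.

Put m_i = s'' at the i-th knot. Here h = (2, 2) and Δ = (5, -1), so the interior equations h_(i-1)·m_(i-1) + 2(h_(i-1)+h_i)·m_i + h_i·m_(i+1) = 6(Δ_i − Δ_(i-1)) read
  2·m_0 + 8·m_1 + 2·m_2 = 6(Δ_1 - Δ_0) = -36
Natural end conditions: m_0 = m_2 = 0.
Forward elimination and back-substitution give m_0 = 0, m_1 = -9/2, m_2 = 0.
On [3, 5], with s_1(t) = a_1 + b_1·(t - 3) + c_1·(t - 3)² + d_1·(t - 3)³: c_1 = m_1/2 = -9/4, d_1 = (m_2 - m_1)/(6h_1) = 3/8, b_1 = Δ_1 - h_1(2m_1 + m_2)/6 = 2.

-2.2500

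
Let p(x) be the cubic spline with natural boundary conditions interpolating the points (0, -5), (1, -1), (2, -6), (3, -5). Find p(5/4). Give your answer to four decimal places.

-1.8469

Write m_i for p''(x_i). With h_i = 1, 1, 1 and divided differences Δ_i = 4, -5, 1, the continuity of p' gives the tridiagonal system
  1·m_0 + 4·m_1 + 1·m_2 = 6(Δ_1 - Δ_0) = -54
  1·m_1 + 4·m_2 + 1·m_3 = 6(Δ_2 - Δ_1) = 36
Natural end conditions: m_0 = m_3 = 0.
Forward elimination and back-substitution give m_0 = 0, m_1 = -84/5, m_2 = 66/5, m_3 = 0.
On [1, 2], p(x) = -1 - 8/5·(x - 1) - 42/5·(x - 1)² + 5·(x - 1)³.
With (x - 1) = 1/4: p(5/4) = -591/320.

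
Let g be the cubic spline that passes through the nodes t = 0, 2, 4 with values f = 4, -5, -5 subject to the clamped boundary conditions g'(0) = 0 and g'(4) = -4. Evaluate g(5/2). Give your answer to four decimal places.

-5.2930

Let m_i = g''(x_i). Step sizes h_i = 2, 2; slopes of the chords Δ_i = (y_(i+1) - y_i)/h_i = -9/2, 0.
  2·m_0 + 8·m_1 + 2·m_2 = 6(Δ_1 - Δ_0) = 27
Clamped end conditions give two more equations: 2h_0·m_0 + h_0·m_1 = 6(Δ_0 - g'(0)) = -27 and h_1·m_1 + 2h_1·m_2 = 6(g'(4) - Δ_1) = -24.
Hence m_0 = -89/8, m_1 = 35/4, m_2 = -83/8.
On [2, 4], g(t) = -5 - 19/8·(t - 2) + 35/8·(t - 2)² - 51/32·(t - 2)³.
With (t - 2) = 1/2: g(5/2) = -1355/256.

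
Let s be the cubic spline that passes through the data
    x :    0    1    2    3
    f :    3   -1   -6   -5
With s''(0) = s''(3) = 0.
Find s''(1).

Let M_i = s''(x_i). Step sizes h_i = 1, 1, 1; slopes of the chords Δ_i = (y_(i+1) - y_i)/h_i = -4, -5, 1.
  1·M_0 + 4·M_1 + 1·M_2 = 6(Δ_1 - Δ_0) = -6
  1·M_1 + 4·M_2 + 1·M_3 = 6(Δ_2 - Δ_1) = 36
Natural end conditions: M_0 = M_3 = 0.
Hence M_0 = 0, M_1 = -4, M_2 = 10, M_3 = 0.

-4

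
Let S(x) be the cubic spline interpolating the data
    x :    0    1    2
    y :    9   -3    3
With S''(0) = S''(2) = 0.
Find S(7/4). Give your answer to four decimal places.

Put M_i = S'' at the i-th knot. Here h = (1, 1) and Δ = (-12, 6), so the interior equations h_(i-1)·M_(i-1) + 2(h_(i-1)+h_i)·M_i + h_i·M_(i+1) = 6(Δ_i − Δ_(i-1)) read
  1·M_0 + 4·M_1 + 1·M_2 = 6(Δ_1 - Δ_0) = 108
Natural end conditions: M_0 = M_2 = 0.
Solving: M_0 = 0, M_1 = 27, M_2 = 0.
On [1, 2], S(x) = -3 - 3·(x - 1) + 27/2·(x - 1)² - 9/2·(x - 1)³.
With (x - 1) = 3/4: S(7/4) = 57/128.

0.4453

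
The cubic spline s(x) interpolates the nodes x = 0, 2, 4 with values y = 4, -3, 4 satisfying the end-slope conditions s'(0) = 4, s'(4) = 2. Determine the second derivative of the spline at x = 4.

-8

Let σ_i = s''(x_i). Step sizes h_i = 2, 2; slopes of the chords Δ_i = (y_(i+1) - y_i)/h_i = -7/2, 7/2.
  2·σ_0 + 8·σ_1 + 2·σ_2 = 6(Δ_1 - Δ_0) = 42
Clamped end conditions give two more equations: 2h_0·σ_0 + h_0·σ_1 = 6(Δ_0 - s'(0)) = -45 and h_1·σ_1 + 2h_1·σ_2 = 6(s'(4) - Δ_1) = -9.
Solving: σ_0 = -17, σ_1 = 23/2, σ_2 = -8.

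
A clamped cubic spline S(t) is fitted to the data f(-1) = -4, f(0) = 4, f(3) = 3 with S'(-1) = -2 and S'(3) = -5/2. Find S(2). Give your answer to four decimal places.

6.5787

With M_i denoting the second derivative at x_i, h_i = 1, 3, and Δ_i = (y_(i+1) − y_i)/h_i = 8, -1/3:
  1·M_0 + 8·M_1 + 3·M_2 = 6(Δ_1 - Δ_0) = -50
Clamped end conditions give two more equations: 2h_0·M_0 + h_0·M_1 = 6(Δ_0 - S'(-1)) = 60 and h_1·M_1 + 2h_1·M_2 = 6(S'(3) - Δ_1) = -13.
Hence M_0 = 289/8, M_1 = -49/4, M_2 = 95/24.
On [0, 3], S(t) = 4 + 159/16·t - 49/8·t² + 389/432·t³.
With t = 2: S(2) = 1421/216.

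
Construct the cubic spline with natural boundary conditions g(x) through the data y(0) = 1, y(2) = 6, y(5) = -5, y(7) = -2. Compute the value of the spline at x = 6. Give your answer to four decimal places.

-4.6566

Put σ_i = g'' at the i-th knot. Here h = (2, 3, 2) and Δ = (5/2, -11/3, 3/2), so the interior equations h_(i-1)·σ_(i-1) + 2(h_(i-1)+h_i)·σ_i + h_i·σ_(i+1) = 6(Δ_i − Δ_(i-1)) read
  2·σ_0 + 10·σ_1 + 3·σ_2 = 6(Δ_1 - Δ_0) = -37
  3·σ_1 + 10·σ_2 + 2·σ_3 = 6(Δ_2 - Δ_1) = 31
Natural end conditions: σ_0 = σ_3 = 0.
Solving the tridiagonal system: σ_0 = 0, σ_1 = -463/91, σ_2 = 421/91, σ_3 = 0.
On [5, 7], g(x) = -5 - 865/546·(x - 5) + 421/182·(x - 5)² - 421/1092·(x - 5)³.
With (x - 5) = 1: g(6) = -1695/364.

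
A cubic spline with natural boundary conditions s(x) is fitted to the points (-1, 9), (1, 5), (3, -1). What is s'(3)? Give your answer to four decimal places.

-3.2500

Let M_i = s''(x_i). Step sizes h_i = 2, 2; slopes of the chords Δ_i = (y_(i+1) - y_i)/h_i = -2, -3.
  2·M_0 + 8·M_1 + 2·M_2 = 6(Δ_1 - Δ_0) = -6
Natural end conditions: M_0 = M_2 = 0.
Solving: M_0 = 0, M_1 = -3/4, M_2 = 0.
On [1, 3], s'(x) = b_1 + 2c_1·(x - 1) + 3d_1·(x - 1)² with b_1 = Δ_1 - h_1(2M_1 + M_2)/6 = -5/2, c_1 = M_1/2 = -3/8, d_1 = (M_2 - M_1)/(6h_1) = 1/16. So s'(3) = -13/4.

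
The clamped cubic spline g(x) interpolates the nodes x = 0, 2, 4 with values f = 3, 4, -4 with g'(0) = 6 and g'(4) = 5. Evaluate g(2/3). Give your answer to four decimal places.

Put σ_i = g'' at the i-th knot. Here h = (2, 2) and Δ = (1/2, -4), so the interior equations h_(i-1)·σ_(i-1) + 2(h_(i-1)+h_i)·σ_i + h_i·σ_(i+1) = 6(Δ_i − Δ_(i-1)) read
  2·σ_0 + 8·σ_1 + 2·σ_2 = 6(Δ_1 - Δ_0) = -27
Clamped end conditions give two more equations: 2h_0·σ_0 + h_0·σ_1 = 6(Δ_0 - g'(0)) = -33 and h_1·σ_1 + 2h_1·σ_2 = 6(g'(4) - Δ_1) = 54.
Solving: σ_0 = -41/8, σ_1 = -25/4, σ_2 = 133/8.
On [0, 2], g(x) = 3 + 6·x - 41/16·x² - 3/32·x³.
With x = 2/3: g(2/3) = 35/6.

5.8333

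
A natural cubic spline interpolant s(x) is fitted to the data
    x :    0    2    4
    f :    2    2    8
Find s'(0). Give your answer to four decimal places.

Put M_i = s'' at the i-th knot. Here h = (2, 2) and Δ = (0, 3), so the interior equations h_(i-1)·M_(i-1) + 2(h_(i-1)+h_i)·M_i + h_i·M_(i+1) = 6(Δ_i − Δ_(i-1)) read
  2·M_0 + 8·M_1 + 2·M_2 = 6(Δ_1 - Δ_0) = 18
Natural end conditions: M_0 = M_2 = 0.
Forward elimination and back-substitution give M_0 = 0, M_1 = 9/4, M_2 = 0.
On [0, 2], s'(x) = b_0 + 2c_0·x + 3d_0·x² with b_0 = Δ_0 - h_0(2M_0 + M_1)/6 = -3/4, c_0 = M_0/2 = 0, d_0 = (M_1 - M_0)/(6h_0) = 3/16. So s'(0) = -3/4.

-0.7500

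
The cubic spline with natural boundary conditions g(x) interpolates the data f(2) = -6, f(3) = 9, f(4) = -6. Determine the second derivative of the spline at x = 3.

Let σ_i = g''(x_i). Step sizes h_i = 1, 1; slopes of the chords Δ_i = (y_(i+1) - y_i)/h_i = 15, -15.
  1·σ_0 + 4·σ_1 + 1·σ_2 = 6(Δ_1 - Δ_0) = -180
Natural end conditions: σ_0 = σ_2 = 0.
Hence σ_0 = 0, σ_1 = -45, σ_2 = 0.

-45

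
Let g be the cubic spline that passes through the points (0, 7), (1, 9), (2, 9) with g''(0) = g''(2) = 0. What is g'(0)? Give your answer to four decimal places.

With M_i denoting the second derivative at x_i, h_i = 1, 1, and Δ_i = (y_(i+1) − y_i)/h_i = 2, 0:
  1·M_0 + 4·M_1 + 1·M_2 = 6(Δ_1 - Δ_0) = -12
Natural end conditions: M_0 = M_2 = 0.
Solving: M_0 = 0, M_1 = -3, M_2 = 0.
On [0, 1], g'(t) = b_0 + 2c_0·t + 3d_0·t² with b_0 = Δ_0 - h_0(2M_0 + M_1)/6 = 5/2, c_0 = M_0/2 = 0, d_0 = (M_1 - M_0)/(6h_0) = -1/2. So g'(0) = 5/2.

2.5000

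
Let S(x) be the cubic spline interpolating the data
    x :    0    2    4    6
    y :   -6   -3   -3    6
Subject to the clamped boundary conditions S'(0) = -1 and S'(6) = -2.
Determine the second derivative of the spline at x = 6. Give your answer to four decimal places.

-13.7333

Write M_i for S''(x_i). With h_i = 2, 2, 2 and divided differences Δ_i = 3/2, 0, 9/2, the continuity of S' gives the tridiagonal system
  2·M_0 + 8·M_1 + 2·M_2 = 6(Δ_1 - Δ_0) = -9
  2·M_1 + 8·M_2 + 2·M_3 = 6(Δ_2 - Δ_1) = 27
Clamped end conditions give two more equations: 2h_0·M_0 + h_0·M_1 = 6(Δ_0 - S'(0)) = 15 and h_2·M_2 + 2h_2·M_3 = 6(S'(6) - Δ_2) = -39.
Solving: M_0 = 91/15, M_1 = -139/30, M_2 = 239/30, M_3 = -206/15.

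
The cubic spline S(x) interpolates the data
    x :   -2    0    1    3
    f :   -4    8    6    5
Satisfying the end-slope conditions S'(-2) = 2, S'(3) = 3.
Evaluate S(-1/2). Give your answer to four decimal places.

Let m_i = S''(x_i). Step sizes h_i = 2, 1, 2; slopes of the chords Δ_i = (y_(i+1) - y_i)/h_i = 6, -2, -1/2.
  2·m_0 + 6·m_1 + 1·m_2 = 6(Δ_1 - Δ_0) = -48
  1·m_1 + 6·m_2 + 2·m_3 = 6(Δ_2 - Δ_1) = 9
Clamped end conditions give two more equations: 2h_0·m_0 + h_0·m_1 = 6(Δ_0 - S'(-2)) = 24 and h_2·m_2 + 2h_2·m_3 = 6(S'(3) - Δ_2) = 21.
Hence m_0 = 391/32, m_1 = -199/16, m_2 = 35/16, m_3 = 133/32.
On [-2, 0], S(x) = -4 + 2·(x + 2) + 391/64·(x + 2)² - 263/128·(x + 2)³.
With (x + 2) = 3/2: S(-1/2) = 5951/1024.

5.8115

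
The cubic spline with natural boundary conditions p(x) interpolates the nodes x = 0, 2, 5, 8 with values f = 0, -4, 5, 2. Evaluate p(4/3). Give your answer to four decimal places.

Write σ_i for p''(x_i). With h_i = 2, 3, 3 and divided differences Δ_i = -2, 3, -1, the continuity of p' gives the tridiagonal system
  2·σ_0 + 10·σ_1 + 3·σ_2 = 6(Δ_1 - Δ_0) = 30
  3·σ_1 + 12·σ_2 + 3·σ_3 = 6(Δ_2 - Δ_1) = -24
Natural end conditions: σ_0 = σ_3 = 0.
Solving the tridiagonal system: σ_0 = 0, σ_1 = 144/37, σ_2 = -110/37, σ_3 = 0.
On [0, 2], p(x) = 0 - 122/37·x + 0·x² + 12/37·x³.
With x = 4/3: p(4/3) = -1208/333.

-3.6276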